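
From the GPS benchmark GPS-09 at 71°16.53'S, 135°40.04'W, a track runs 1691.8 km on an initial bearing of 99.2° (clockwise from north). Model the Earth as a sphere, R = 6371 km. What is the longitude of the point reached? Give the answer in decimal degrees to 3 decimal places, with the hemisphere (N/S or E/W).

91.855°W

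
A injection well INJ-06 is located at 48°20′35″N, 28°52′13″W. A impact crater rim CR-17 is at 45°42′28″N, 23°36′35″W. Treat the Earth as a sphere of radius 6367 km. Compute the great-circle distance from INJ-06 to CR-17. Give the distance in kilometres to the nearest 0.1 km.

INJ-06: φ = +48.34306°, λ = -28.87028°
CR-17: φ = +45.70778°, λ = -23.60972°
Δφ = -2.6353°,  Δλ = 5.2606°
a = sin²(Δφ/2) + cos φ₁ cos φ₂ sin²(Δλ/2) = 0.001506
c = 2·arcsin(√a) = 0.077641 rad = 4.4485°
d = R·c = 6367 × 0.077641 = 494.3 km

494.3 km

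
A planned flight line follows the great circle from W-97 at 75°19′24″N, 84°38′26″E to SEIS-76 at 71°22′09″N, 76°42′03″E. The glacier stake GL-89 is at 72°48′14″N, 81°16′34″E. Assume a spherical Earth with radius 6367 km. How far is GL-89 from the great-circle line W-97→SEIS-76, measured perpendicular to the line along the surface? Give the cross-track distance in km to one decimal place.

62.0 km

W-97: φ = +75.32333°, λ = +84.64056°
SEIS-76: φ = +71.36917°, λ = +76.70083°
GL-89: φ = +72.80389°, λ = +81.27611°
δ₁₃ = central angle W-97→GL-89 = 0.046818 rad  (haversine)
θ₁₃ = bearing W-97→GL-89 = 201.761°,  θ₁₂ = bearing W-97→SEIS-76 = 213.769°
dₓₜ = R·arcsin(sin δ₁₃ · sin(θ₁₃ − θ₁₂)) = 6367·arcsin(0.04680·sin(-12.008°)) = -61.996 km
|dₓₜ| = 61.996 km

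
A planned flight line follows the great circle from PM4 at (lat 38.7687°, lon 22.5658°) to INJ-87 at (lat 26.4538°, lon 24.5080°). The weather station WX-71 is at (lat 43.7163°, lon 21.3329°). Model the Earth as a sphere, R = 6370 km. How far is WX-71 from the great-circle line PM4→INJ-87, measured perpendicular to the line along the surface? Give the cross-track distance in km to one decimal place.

20.5 km

δ₁₃ = central angle PM4→WX-71 = 0.087852 rad  (haversine)
θ₁₃ = bearing PM4→WX-71 = 349.790°,  θ₁₂ = bearing PM4→INJ-87 = 171.891°
dₓₜ = R·arcsin(sin δ₁₃ · sin(θ₁₃ − θ₁₂)) = 6370·arcsin(0.08774·sin(177.899°)) = 20.486 km
|dₓₜ| = 20.486 km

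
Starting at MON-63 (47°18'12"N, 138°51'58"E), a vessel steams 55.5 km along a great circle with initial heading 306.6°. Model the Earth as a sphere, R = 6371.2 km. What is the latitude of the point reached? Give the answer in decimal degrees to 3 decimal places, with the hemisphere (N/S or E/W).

47.599°N

MON-63: φ = +47.30333°, λ = +138.86611°
δ = d/R = 55.5/6371.2 = 0.008711 rad
φ₂ = arcsin(sin φ₁ cos δ + cos φ₁ sin δ cos θ)
   = arcsin(0.73495·0.99996 + 0.67812·0.00871·0.59622) = 47.59938°
λ₂ = λ₁ + atan2(sin θ sin δ cos φ₁, cos δ − sin φ₁ sin φ₂) = 138.27188°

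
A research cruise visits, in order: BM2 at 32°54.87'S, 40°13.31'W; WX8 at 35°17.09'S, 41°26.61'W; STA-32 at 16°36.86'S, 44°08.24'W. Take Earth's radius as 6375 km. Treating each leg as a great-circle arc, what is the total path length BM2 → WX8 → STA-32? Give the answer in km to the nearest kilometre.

BM2: φ = -32.91450°, λ = -40.22183°
WX8: φ = -35.28483°, λ = -41.44350°
STA-32: φ = -16.61433°, λ = -44.13733°
BM2→WX8: c = 0.044979 rad, d = 286.74 km
WX8→STA-32: c = 0.328551 rad, d = 2094.51 km
Total = 286.74 + 2094.51 = 2381.26 km

2381 km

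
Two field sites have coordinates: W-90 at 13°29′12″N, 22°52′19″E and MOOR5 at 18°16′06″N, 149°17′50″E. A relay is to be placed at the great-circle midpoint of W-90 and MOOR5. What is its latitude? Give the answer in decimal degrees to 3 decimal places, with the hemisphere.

W-90: φ = +13.48667°, λ = +22.87194°
MOOR5: φ = +18.26833°, λ = +149.29722°
Bx = cos φ₂ cos Δλ = -0.563847,  By = cos φ₂ sin Δλ = 0.764078
φₘ = atan2(sin φ₁ + sin φ₂, √((cos φ₁ + Bx)² + By²)) = 32.24964°
λₘ = λ₁ + atan2(By, cos φ₁ + Bx) = 84.73708°

32.250°N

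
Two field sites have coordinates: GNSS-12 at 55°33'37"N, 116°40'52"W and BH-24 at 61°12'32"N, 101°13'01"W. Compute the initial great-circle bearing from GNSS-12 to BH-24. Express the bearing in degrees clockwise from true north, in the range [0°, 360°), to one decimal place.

GNSS-12: φ = +55.56028°, λ = -116.68111°
BH-24: φ = +61.20889°, λ = -101.21694°
Δλ = 15.4642°
y = sin Δλ · cos φ₂ = 0.128416
x = cos φ₁ sin φ₂ − sin φ₁ cos φ₂ cos Δλ = 0.112807
θ = atan2(y, x) = 48.7024° → 48.7024° (mod 360°)

48.7°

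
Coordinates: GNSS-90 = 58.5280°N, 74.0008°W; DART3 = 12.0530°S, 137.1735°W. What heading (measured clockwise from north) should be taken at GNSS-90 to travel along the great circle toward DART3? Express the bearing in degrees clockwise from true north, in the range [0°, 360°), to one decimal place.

240.9°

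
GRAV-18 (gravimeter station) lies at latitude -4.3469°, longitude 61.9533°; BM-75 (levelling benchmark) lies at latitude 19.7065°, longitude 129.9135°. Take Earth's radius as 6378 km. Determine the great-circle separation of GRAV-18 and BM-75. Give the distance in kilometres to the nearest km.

Δφ = 24.0534°,  Δλ = 67.9602°
a = sin²(Δφ/2) + cos φ₁ cos φ₂ sin²(Δλ/2) = 0.336651
c = 2·arcsin(√a) = 1.237988 rad = 70.9315°
d = R·c = 6378 × 1.237988 = 7895.9 km

7896 km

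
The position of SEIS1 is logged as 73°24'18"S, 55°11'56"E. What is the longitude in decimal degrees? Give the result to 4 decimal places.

55° + 11′/60 + 56″/3600 = 55 + 0.18333 + 0.01556 = 55.1989°

55.1989°E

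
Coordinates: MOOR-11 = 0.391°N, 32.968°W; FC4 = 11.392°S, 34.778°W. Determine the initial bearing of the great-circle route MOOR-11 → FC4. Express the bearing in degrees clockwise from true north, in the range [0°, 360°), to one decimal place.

188.6°

Δλ = -1.8100°
y = sin Δλ · cos φ₂ = -0.030963
x = cos φ₁ sin φ₂ − sin φ₁ cos φ₂ cos Δλ = -0.204202
θ = atan2(y, x) = -171.3780° → 188.6220° (mod 360°)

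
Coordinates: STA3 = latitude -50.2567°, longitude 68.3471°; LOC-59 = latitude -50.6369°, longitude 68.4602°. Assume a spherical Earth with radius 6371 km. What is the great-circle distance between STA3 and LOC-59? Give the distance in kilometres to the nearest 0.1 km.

Δφ = -0.3802°,  Δλ = 0.1131°
a = sin²(Δφ/2) + cos φ₁ cos φ₂ sin²(Δλ/2) = 0.000011
c = 2·arcsin(√a) = 0.006754 rad = 0.3870°
d = R·c = 6371 × 0.006754 = 43.0 km

43.0 km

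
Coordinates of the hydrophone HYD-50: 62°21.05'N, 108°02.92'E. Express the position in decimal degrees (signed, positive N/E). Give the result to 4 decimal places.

lat: 62.3508° N → +62.3508°
lon: 108.0487° E → +108.0487°

+62.3508°, +108.0487°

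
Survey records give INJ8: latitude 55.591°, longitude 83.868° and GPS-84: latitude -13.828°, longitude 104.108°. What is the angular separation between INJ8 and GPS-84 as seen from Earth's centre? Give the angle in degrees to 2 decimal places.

71.48°

Δφ = -69.4190°,  Δλ = 20.2400°
a = sin²(Δφ/2) + cos φ₁ cos φ₂ sin²(Δλ/2) = 0.341176
c = 2·arcsin(√a) = 1.247548 rad = 71.4792°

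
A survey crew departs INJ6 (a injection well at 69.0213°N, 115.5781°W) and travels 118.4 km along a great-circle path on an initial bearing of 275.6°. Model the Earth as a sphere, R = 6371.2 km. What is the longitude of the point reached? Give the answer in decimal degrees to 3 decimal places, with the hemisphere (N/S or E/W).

118.550°W

δ = d/R = 118.4/6371.2 = 0.018584 rad
φ₂ = arcsin(sin φ₁ cos δ + cos φ₁ sin δ cos θ)
   = arcsin(0.93371·0.99983 + 0.35802·0.01858·0.09758) = 69.09953°
λ₂ = λ₁ + atan2(sin θ sin δ cos φ₁, cos δ − sin φ₁ sin φ₂) = -118.54967°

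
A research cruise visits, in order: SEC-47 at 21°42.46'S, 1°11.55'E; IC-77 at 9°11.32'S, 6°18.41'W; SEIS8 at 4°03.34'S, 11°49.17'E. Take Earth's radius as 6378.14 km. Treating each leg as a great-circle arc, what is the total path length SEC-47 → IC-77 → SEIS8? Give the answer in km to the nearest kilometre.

3692 km

SEC-47: φ = -21.70767°, λ = +1.19250°
IC-77: φ = -9.18867°, λ = -6.30683°
SEIS8: φ = -4.05567°, λ = +11.81950°
SEC-47→IC-77: c = 0.252147 rad, d = 1608.23 km
IC-77→SEIS8: c = 0.326652 rad, d = 2083.43 km
Total = 1608.23 + 2083.43 = 3691.66 km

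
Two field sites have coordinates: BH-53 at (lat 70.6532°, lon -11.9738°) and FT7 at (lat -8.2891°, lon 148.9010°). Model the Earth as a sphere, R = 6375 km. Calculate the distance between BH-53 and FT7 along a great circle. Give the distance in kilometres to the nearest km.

Δφ = -78.9423°,  Δλ = 160.8748°
a = sin²(Δφ/2) + cos φ₁ cos φ₂ sin²(Δλ/2) = 0.722878
c = 2·arcsin(√a) = 2.032816 rad = 116.4718°
d = R·c = 6375 × 2.032816 = 12959.2 km

12959 km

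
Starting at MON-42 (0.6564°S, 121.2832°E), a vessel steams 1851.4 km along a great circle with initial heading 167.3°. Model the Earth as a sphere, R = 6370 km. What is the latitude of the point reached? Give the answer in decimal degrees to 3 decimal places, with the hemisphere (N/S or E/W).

16.889°S

δ = d/R = 1851.4/6370 = 0.290644 rad
φ₂ = arcsin(sin φ₁ cos δ + cos φ₁ sin δ cos θ)
   = arcsin(-0.01146·0.95806 + 0.99993·0.28657·-0.97553) = -16.88880°
λ₂ = λ₁ + atan2(sin θ sin δ cos φ₁, cos δ − sin φ₁ sin φ₂) = 125.05833°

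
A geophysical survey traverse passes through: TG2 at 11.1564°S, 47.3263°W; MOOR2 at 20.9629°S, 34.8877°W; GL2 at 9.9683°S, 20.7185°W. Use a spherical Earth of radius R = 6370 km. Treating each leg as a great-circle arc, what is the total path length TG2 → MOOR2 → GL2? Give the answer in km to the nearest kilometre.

3664 km

TG2→MOOR2: c = 0.269576 rad, d = 1717.20 km
MOOR2→GL2: c = 0.305606 rad, d = 1946.71 km
Total = 1717.20 + 1946.71 = 3663.91 km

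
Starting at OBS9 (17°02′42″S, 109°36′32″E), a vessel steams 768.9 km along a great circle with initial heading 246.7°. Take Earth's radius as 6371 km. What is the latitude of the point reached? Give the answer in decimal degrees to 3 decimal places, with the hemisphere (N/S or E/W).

19.665°S

OBS9: φ = -17.04500°, λ = +109.60889°
δ = d/R = 768.9/6371 = 0.120687 rad
φ₂ = arcsin(sin φ₁ cos δ + cos φ₁ sin δ cos θ)
   = arcsin(-0.29312·0.99273 + 0.95607·0.12039·-0.39555) = -19.66502°
λ₂ = λ₁ + atan2(sin θ sin δ cos φ₁, cos δ − sin φ₁ sin φ₂) = 102.86539°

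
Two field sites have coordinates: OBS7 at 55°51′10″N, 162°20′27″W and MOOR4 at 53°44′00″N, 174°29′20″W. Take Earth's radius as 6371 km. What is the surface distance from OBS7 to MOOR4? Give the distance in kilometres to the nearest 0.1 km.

OBS7: φ = +55.85278°, λ = -162.34083°
MOOR4: φ = +53.73333°, λ = -174.48889°
Δφ = -2.1194°,  Δλ = -12.1481°
a = sin²(Δφ/2) + cos φ₁ cos φ₂ sin²(Δλ/2) = 0.004060
c = 2·arcsin(√a) = 0.127519 rad = 7.3063°
d = R·c = 6371 × 0.127519 = 812.4 km

812.4 km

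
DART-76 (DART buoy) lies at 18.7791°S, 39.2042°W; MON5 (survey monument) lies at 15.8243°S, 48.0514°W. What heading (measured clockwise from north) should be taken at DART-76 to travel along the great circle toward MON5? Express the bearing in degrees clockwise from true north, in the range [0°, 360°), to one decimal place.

287.9°

Δλ = -8.8472°
y = sin Δλ · cos φ₂ = -0.147971
x = cos φ₁ sin φ₂ − sin φ₁ cos φ₂ cos Δλ = 0.047863
θ = atan2(y, x) = -72.0756° → 287.9244° (mod 360°)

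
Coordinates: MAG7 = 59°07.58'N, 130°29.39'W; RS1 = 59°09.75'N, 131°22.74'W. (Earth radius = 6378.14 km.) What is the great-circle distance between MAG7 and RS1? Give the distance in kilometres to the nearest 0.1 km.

50.9 km

MAG7: φ = +59.12633°, λ = -130.48983°
RS1: φ = +59.16250°, λ = -131.37900°
Δφ = 0.0362°,  Δλ = -0.8892°
a = sin²(Δφ/2) + cos φ₁ cos φ₂ sin²(Δλ/2) = 0.000016
c = 2·arcsin(√a) = 0.007984 rad = 0.4575°
d = R·c = 6378.14 × 0.007984 = 50.9 km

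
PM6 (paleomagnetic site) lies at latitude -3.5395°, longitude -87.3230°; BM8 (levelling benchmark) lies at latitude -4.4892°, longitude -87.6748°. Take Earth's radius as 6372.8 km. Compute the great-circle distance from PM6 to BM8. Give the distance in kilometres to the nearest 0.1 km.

Δφ = -0.9497°,  Δλ = -0.3518°
a = sin²(Δφ/2) + cos φ₁ cos φ₂ sin²(Δλ/2) = 0.000078
c = 2·arcsin(√a) = 0.017671 rad = 1.0125°
d = R·c = 6372.8 × 0.017671 = 112.6 km

112.6 km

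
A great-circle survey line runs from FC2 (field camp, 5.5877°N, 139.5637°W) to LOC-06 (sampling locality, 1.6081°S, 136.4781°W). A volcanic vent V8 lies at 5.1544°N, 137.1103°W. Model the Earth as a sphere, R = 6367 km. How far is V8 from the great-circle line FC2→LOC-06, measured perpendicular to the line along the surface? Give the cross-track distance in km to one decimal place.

230.6 km

δ₁₃ = central angle FC2→V8 = 0.043297 rad  (haversine)
θ₁₃ = bearing FC2→V8 = 99.943°,  θ₁₂ = bearing FC2→LOC-06 = 156.730°
dₓₜ = R·arcsin(sin δ₁₃ · sin(θ₁₃ − θ₁₂)) = 6367·arcsin(0.04328·sin(-56.788°)) = -230.620 km
|dₓₜ| = 230.620 km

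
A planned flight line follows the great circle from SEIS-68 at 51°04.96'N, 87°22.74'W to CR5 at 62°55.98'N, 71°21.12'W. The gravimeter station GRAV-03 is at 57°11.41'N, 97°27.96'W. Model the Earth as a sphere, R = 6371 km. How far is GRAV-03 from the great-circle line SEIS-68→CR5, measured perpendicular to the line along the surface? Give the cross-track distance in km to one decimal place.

885.2 km

SEIS-68: φ = +51.08267°, λ = -87.37900°
CR5: φ = +62.93300°, λ = -71.35200°
GRAV-03: φ = +57.19017°, λ = -97.46600°
δ₁₃ = central angle SEIS-68→GRAV-03 = 0.148037 rad  (haversine)
θ₁₃ = bearing SEIS-68→GRAV-03 = 319.953°,  θ₁₂ = bearing SEIS-68→CR5 = 29.828°
dₓₜ = R·arcsin(sin δ₁₃ · sin(θ₁₃ − θ₁₂)) = 6371·arcsin(0.14750·sin(290.125°)) = -885.170 km
|dₓₜ| = 885.170 km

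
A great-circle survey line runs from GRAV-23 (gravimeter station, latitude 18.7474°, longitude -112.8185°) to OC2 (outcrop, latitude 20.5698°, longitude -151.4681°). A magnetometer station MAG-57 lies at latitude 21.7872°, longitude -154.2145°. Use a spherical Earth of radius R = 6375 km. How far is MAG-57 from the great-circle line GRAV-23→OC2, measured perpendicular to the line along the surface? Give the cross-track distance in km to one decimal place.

157.2 km

δ₁₃ = central angle GRAV-23→MAG-57 = 0.677878 rad  (haversine)
θ₁₃ = bearing GRAV-23→MAG-57 = 281.739°,  θ₁₂ = bearing GRAV-23→OC2 = 279.486°
dₓₜ = R·arcsin(sin δ₁₃ · sin(θ₁₃ − θ₁₂)) = 6375·arcsin(0.62714·sin(2.253°)) = 157.166 km
|dₓₜ| = 157.166 km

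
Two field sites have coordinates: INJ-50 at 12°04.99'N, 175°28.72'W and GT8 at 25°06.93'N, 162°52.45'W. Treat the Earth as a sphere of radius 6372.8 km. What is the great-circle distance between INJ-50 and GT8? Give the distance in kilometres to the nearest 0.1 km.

1963.6 km

INJ-50: φ = +12.08317°, λ = -175.47867°
GT8: φ = +25.11550°, λ = -162.87417°
Δφ = 13.0323°,  Δλ = 12.6045°
a = sin²(Δφ/2) + cos φ₁ cos φ₂ sin²(Δλ/2) = 0.023548
c = 2·arcsin(√a) = 0.308122 rad = 17.6541°
d = R·c = 6372.8 × 0.308122 = 1963.6 km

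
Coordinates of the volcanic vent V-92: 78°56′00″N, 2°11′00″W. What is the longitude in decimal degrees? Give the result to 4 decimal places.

2° + 11′/60 + 0″/3600 = 2 + 0.18333 + 0.00000 = 2.1833°

2.1833°W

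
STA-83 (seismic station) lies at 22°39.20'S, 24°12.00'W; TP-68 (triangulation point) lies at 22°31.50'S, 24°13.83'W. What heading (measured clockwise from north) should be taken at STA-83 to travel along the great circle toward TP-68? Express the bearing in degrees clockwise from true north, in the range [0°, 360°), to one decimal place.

STA-83: φ = -22.65333°, λ = -24.20000°
TP-68: φ = -22.52500°, λ = -24.23050°
Δλ = -0.0305°
y = sin Δλ · cos φ₂ = -0.000492
x = cos φ₁ sin φ₂ − sin φ₁ cos φ₂ cos Δλ = 0.002240
θ = atan2(y, x) = -12.3821° → 347.6179° (mod 360°)

347.6°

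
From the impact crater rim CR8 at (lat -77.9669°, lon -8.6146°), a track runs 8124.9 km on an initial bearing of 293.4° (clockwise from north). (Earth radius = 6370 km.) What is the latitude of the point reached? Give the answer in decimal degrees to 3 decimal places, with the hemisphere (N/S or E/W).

11.854°S

δ = d/R = 8124.9/6370 = 1.275495 rad
φ₂ = arcsin(sin φ₁ cos δ + cos φ₁ sin δ cos θ)
   = arcsin(-0.97803·0.29103 + 0.20848·0.95671·0.39715) = -11.85419°
λ₂ = λ₁ + atan2(sin θ sin δ cos φ₁, cos δ − sin φ₁ sin φ₂) = -72.40214°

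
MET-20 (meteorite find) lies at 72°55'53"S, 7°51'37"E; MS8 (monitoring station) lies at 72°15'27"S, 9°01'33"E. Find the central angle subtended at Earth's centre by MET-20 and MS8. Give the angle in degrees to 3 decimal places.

0.759°

MET-20: φ = -72.93139°, λ = +7.86028°
MS8: φ = -72.25750°, λ = +9.02583°
Δφ = 0.6739°,  Δλ = 1.1656°
a = sin²(Δφ/2) + cos φ₁ cos φ₂ sin²(Δλ/2) = 0.000044
c = 2·arcsin(√a) = 0.013242 rad = 0.7587°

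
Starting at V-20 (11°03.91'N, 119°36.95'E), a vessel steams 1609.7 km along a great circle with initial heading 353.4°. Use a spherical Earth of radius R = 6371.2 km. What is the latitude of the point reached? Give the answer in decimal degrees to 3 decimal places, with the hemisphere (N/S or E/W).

25.438°N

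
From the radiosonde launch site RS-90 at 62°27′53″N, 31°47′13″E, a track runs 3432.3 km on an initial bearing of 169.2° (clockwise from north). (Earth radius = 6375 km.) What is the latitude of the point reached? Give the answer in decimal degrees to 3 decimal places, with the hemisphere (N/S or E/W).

31.900°N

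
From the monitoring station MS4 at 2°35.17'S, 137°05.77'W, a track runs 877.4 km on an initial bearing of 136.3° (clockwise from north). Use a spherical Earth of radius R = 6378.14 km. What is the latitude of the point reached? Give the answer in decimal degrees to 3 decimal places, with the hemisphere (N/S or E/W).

MS4: φ = -2.58617°, λ = -137.09617°
δ = d/R = 877.4/6378.14 = 0.137564 rad
φ₂ = arcsin(sin φ₁ cos δ + cos φ₁ sin δ cos θ)
   = arcsin(-0.04512·0.99055 + 0.99898·0.13713·-0.72297) = -8.26404°
λ₂ = λ₁ + atan2(sin θ sin δ cos φ₁, cos δ − sin φ₁ sin φ₂) = -131.60255°

8.264°S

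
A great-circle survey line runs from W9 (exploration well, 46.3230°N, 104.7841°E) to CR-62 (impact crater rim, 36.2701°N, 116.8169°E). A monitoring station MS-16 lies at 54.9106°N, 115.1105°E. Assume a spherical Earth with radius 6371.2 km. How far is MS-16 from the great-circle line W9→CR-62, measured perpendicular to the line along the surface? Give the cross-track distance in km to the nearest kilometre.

1178 km

δ₁₃ = central angle W9→MS-16 = 0.188115 rad  (haversine)
θ₁₃ = bearing W9→MS-16 = 33.437°,  θ₁₂ = bearing W9→CR-62 = 133.900°
dₓₜ = R·arcsin(sin δ₁₃ · sin(θ₁₃ − θ₁₂)) = 6371.2·arcsin(0.18701·sin(-100.463°)) = -1178.358 km
|dₓₜ| = 1178.358 km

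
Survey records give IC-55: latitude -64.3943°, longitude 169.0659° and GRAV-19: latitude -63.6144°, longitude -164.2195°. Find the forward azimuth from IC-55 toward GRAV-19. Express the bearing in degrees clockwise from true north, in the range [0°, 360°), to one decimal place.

98.3°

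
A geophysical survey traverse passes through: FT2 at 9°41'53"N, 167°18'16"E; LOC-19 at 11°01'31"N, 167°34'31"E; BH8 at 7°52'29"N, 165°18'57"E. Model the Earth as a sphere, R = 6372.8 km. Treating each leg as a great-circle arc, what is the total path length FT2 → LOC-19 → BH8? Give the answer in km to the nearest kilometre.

580 km

FT2: φ = +9.69806°, λ = +167.30444°
LOC-19: φ = +11.02528°, λ = +167.57528°
BH8: φ = +7.87472°, λ = +165.31583°
FT2→LOC-19: c = 0.023626 rad, d = 150.57 km
LOC-19→BH8: c = 0.067353 rad, d = 429.23 km
Total = 150.57 + 429.23 = 579.79 km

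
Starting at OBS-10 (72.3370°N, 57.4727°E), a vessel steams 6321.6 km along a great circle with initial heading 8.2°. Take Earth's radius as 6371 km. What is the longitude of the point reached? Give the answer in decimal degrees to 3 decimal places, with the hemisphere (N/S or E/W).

133.366°W

δ = d/R = 6321.6/6371 = 0.992246 rad
φ₂ = arcsin(sin φ₁ cos δ + cos φ₁ sin δ cos θ)
   = arcsin(0.95286·0.54681 + 0.30342·0.83726·0.98978) = 50.57657°
λ₂ = λ₁ + atan2(sin θ sin δ cos φ₁, cos δ − sin φ₁ sin φ₂) = -133.36598°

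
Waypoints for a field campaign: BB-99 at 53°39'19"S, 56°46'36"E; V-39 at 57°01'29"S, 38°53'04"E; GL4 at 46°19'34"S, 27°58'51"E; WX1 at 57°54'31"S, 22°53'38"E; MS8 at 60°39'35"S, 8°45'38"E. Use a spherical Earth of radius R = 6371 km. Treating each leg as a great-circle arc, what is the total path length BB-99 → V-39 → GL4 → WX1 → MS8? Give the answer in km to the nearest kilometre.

4781 km

BB-99: φ = -53.65528°, λ = +56.77667°
V-39: φ = -57.02472°, λ = +38.88444°
GL4: φ = -46.32611°, λ = +27.98083°
WX1: φ = -57.90861°, λ = +22.89389°
MS8: φ = -60.65972°, λ = +8.76056°
BB-99→V-39: c = 0.186437 rad, d = 1187.79 km
V-39→GL4: c = 0.220300 rad, d = 1403.53 km
GL4→WX1: c = 0.209228 rad, d = 1332.99 km
WX1→MS8: c = 0.134507 rad, d = 856.94 km
Total = 1187.79 + 1403.53 + 1332.99 + 856.94 = 4781.25 km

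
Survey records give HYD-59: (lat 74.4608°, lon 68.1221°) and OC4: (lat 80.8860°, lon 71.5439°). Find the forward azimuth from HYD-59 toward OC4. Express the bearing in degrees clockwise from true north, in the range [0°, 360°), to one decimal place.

4.8°

Δλ = 3.4218°
y = sin Δλ · cos φ₂ = 0.009454
x = cos φ₁ sin φ₂ − sin φ₁ cos φ₂ cos Δλ = 0.112178
θ = atan2(y, x) = 4.8174° → 4.8174° (mod 360°)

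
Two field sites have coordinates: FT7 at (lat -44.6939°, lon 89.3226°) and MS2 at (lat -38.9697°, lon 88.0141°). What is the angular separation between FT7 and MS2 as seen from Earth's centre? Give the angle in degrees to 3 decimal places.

5.806°

Δφ = 5.7242°,  Δλ = -1.3085°
a = sin²(Δφ/2) + cos φ₁ cos φ₂ sin²(Δλ/2) = 0.002565
c = 2·arcsin(√a) = 0.101341 rad = 5.8064°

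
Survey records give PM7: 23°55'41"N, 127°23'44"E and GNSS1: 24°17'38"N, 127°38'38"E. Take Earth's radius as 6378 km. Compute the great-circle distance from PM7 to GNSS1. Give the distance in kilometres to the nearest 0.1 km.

47.9 km

PM7: φ = +23.92806°, λ = +127.39556°
GNSS1: φ = +24.29389°, λ = +127.64389°
Δφ = 0.3658°,  Δλ = 0.2483°
a = sin²(Δφ/2) + cos φ₁ cos φ₂ sin²(Δλ/2) = 0.000014
c = 2·arcsin(√a) = 0.007511 rad = 0.4304°
d = R·c = 6378 × 0.007511 = 47.9 km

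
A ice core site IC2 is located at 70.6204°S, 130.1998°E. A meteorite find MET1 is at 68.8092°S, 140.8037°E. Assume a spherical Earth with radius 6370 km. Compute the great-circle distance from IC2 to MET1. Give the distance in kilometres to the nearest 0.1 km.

Δφ = 1.8112°,  Δλ = 10.6039°
a = sin²(Δφ/2) + cos φ₁ cos φ₂ sin²(Δλ/2) = 0.001274
c = 2·arcsin(√a) = 0.071401 rad = 4.0910°
d = R·c = 6370 × 0.071401 = 454.8 km

454.8 km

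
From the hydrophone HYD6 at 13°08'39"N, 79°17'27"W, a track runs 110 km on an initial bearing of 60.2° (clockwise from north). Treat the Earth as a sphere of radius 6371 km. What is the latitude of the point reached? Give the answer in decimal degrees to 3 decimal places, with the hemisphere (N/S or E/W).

HYD6: φ = +13.14417°, λ = -79.29083°
δ = d/R = 110/6371 = 0.017266 rad
φ₂ = arcsin(sin φ₁ cos δ + cos φ₁ sin δ cos θ)
   = arcsin(0.22740·0.99985 + 0.97380·0.01726·0.49697) = 13.63428°
λ₂ = λ₁ + atan2(sin θ sin δ cos φ₁, cos δ − sin φ₁ sin φ₂) = -78.40751°

13.634°N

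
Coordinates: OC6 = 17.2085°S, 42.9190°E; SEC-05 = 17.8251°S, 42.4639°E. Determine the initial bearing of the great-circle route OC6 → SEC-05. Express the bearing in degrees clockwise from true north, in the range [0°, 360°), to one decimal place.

215.1°

Δλ = -0.4551°
y = sin Δλ · cos φ₂ = -0.007562
x = cos φ₁ sin φ₂ − sin φ₁ cos φ₂ cos Δλ = -0.010770
θ = atan2(y, x) = -144.9283° → 215.0717° (mod 360°)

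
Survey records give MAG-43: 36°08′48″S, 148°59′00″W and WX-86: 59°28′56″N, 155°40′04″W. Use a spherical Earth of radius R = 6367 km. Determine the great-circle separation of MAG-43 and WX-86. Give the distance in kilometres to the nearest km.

10645 km

MAG-43: φ = -36.14667°, λ = -148.98333°
WX-86: φ = +59.48222°, λ = -155.66778°
Δφ = 95.6289°,  Δλ = -6.6844°
a = sin²(Δφ/2) + cos φ₁ cos φ₂ sin²(Δλ/2) = 0.550436
c = 2·arcsin(√a) = 1.671840 rad = 95.7894°
d = R·c = 6367 × 1.671840 = 10644.6 km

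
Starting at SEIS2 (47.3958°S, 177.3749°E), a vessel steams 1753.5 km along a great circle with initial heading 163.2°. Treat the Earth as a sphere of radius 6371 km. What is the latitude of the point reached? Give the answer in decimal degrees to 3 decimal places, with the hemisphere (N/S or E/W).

62.185°S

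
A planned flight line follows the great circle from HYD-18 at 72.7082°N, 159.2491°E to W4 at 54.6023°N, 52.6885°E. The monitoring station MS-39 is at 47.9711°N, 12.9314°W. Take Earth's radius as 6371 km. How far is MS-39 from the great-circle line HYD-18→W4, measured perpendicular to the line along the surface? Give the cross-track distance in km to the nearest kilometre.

δ₁₃ = central angle HYD-18→MS-39 = 1.033189 rad  (haversine)
θ₁₃ = bearing HYD-18→MS-39 = 353.912°,  θ₁₂ = bearing HYD-18→W4 = 305.766°
dₓₜ = R·arcsin(sin δ₁₃ · sin(θ₁₃ − θ₁₂)) = 6371·arcsin(0.85894·sin(48.147°)) = 4422.848 km
|dₓₜ| = 4422.848 km

4423 km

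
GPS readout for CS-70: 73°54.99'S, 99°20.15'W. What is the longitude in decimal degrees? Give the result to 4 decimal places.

99.3358°W

99° + 20.15′/60 = 99 + 0.33583 = 99.3358°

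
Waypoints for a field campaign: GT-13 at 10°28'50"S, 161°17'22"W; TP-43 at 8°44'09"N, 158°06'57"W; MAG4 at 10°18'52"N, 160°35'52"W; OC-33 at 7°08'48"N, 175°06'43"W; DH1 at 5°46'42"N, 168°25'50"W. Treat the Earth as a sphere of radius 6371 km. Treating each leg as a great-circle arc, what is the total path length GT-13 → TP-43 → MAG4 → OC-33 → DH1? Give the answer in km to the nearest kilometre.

4876 km

GT-13: φ = -10.48056°, λ = -161.28944°
TP-43: φ = +8.73583°, λ = -158.11583°
MAG4: φ = +10.31444°, λ = -160.59778°
OC-33: φ = +7.14667°, λ = -175.11194°
DH1: φ = +5.77833°, λ = -168.43056°
GT-13→TP-43: c = 0.339889 rad, d = 2165.43 km
TP-43→MAG4: c = 0.050834 rad, d = 323.86 km
MAG4→OC-33: c = 0.256368 rad, d = 1633.32 km
OC-33→DH1: c = 0.118303 rad, d = 753.71 km
Total = 2165.43 + 323.86 + 1633.32 + 753.71 = 4876.32 km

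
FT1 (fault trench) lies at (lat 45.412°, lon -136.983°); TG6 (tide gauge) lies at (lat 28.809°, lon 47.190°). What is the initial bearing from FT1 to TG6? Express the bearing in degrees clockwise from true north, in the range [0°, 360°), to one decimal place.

356.2°

Δλ = -175.8270°
y = sin Δλ · cos φ₂ = -0.063762
x = cos φ₁ sin φ₂ − sin φ₁ cos φ₂ cos Δλ = 0.960663
θ = atan2(y, x) = -3.7973° → 356.2027° (mod 360°)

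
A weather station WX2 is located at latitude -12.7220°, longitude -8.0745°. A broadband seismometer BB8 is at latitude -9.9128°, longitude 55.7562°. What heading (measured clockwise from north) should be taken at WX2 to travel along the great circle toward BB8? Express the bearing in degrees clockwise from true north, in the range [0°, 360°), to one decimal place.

Δλ = 63.8307°
y = sin Δλ · cos φ₂ = 0.884096
x = cos φ₁ sin φ₂ − sin φ₁ cos φ₂ cos Δλ = -0.072250
θ = atan2(y, x) = 94.6719° → 94.6719° (mod 360°)

94.7°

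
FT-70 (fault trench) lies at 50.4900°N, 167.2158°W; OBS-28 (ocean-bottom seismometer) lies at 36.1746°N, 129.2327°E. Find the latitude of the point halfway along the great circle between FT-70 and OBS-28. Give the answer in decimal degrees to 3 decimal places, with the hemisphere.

Bx = cos φ₂ cos Δλ = 0.359531,  By = cos φ₂ sin Δλ = -0.722734
φₘ = atan2(sin φ₁ + sin φ₂, √((cos φ₁ + Bx)² + By²)) = 47.90137°
λₘ = λ₁ + atan2(By, cos φ₁ + Bx) = 156.81118°

47.901°N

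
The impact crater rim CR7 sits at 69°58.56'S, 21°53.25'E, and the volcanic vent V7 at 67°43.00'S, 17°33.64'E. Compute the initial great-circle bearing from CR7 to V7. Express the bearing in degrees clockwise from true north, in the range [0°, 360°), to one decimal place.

CR7: φ = -69.97600°, λ = +21.88750°
V7: φ = -67.71667°, λ = +17.56067°
Δλ = -4.3268°
y = sin Δλ · cos φ₂ = -0.028608
x = cos φ₁ sin φ₂ − sin φ₁ cos φ₂ cos Δλ = 0.038407
θ = atan2(y, x) = -36.6810° → 323.3190° (mod 360°)

323.3°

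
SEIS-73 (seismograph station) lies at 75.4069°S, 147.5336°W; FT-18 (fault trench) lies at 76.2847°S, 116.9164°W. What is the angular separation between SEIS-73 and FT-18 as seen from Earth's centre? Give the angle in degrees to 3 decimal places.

Δφ = -0.8778°,  Δλ = 30.6172°
a = sin²(Δφ/2) + cos φ₁ cos φ₂ sin²(Δλ/2) = 0.004223
c = 2·arcsin(√a) = 0.130056 rad = 7.4517°

7.452°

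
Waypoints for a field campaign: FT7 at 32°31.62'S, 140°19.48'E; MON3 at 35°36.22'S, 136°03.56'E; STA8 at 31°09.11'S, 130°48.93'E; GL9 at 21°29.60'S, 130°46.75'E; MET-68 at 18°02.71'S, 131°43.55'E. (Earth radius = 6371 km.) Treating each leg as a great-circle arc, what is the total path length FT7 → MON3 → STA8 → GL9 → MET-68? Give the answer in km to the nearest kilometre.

FT7: φ = -32.52700°, λ = +140.32467°
MON3: φ = -35.60367°, λ = +136.05933°
STA8: φ = -31.15183°, λ = +130.81550°
GL9: φ = -21.49333°, λ = +130.77917°
MET-68: φ = -18.04517°, λ = +131.72583°
FT7→MON3: c = 0.081755 rad, d = 520.86 km
MON3→STA8: c = 0.108950 rad, d = 694.12 km
STA8→GL9: c = 0.168574 rad, d = 1073.98 km
GL9→MET-68: c = 0.062157 rad, d = 396.00 km
Total = 520.86 + 694.12 + 1073.98 + 396.00 = 2684.97 km

2685 km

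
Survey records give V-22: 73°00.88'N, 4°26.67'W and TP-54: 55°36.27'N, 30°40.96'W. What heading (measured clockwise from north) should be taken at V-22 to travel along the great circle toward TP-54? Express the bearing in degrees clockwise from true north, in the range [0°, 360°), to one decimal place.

V-22: φ = +73.01467°, λ = -4.44450°
TP-54: φ = +55.60450°, λ = -30.68267°
Δλ = -26.2382°
y = sin Δλ · cos φ₂ = -0.249745
x = cos φ₁ sin φ₂ − sin φ₁ cos φ₂ cos Δλ = -0.243544
θ = atan2(y, x) = -134.2797° → 225.7203° (mod 360°)

225.7°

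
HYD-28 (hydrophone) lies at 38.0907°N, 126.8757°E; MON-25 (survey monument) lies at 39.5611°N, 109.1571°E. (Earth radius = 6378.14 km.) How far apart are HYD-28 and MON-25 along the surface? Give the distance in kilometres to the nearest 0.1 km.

1542.8 km

Δφ = 1.4704°,  Δλ = -17.7186°
a = sin²(Δφ/2) + cos φ₁ cos φ₂ sin²(Δλ/2) = 0.014556
c = 2·arcsin(√a) = 0.241887 rad = 13.8591°
d = R·c = 6378.14 × 0.241887 = 1542.8 km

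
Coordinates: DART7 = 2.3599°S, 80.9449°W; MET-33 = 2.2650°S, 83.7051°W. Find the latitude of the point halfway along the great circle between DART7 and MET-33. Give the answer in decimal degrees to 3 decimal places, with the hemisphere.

2.313°S

Bx = cos φ₂ cos Δλ = 0.998059,  By = cos φ₂ sin Δλ = -0.048118
φₘ = atan2(sin φ₁ + sin φ₂, √((cos φ₁ + Bx)² + By²)) = -2.31312°
λₘ = λ₁ + atan2(By, cos φ₁ + Bx) = -82.32505°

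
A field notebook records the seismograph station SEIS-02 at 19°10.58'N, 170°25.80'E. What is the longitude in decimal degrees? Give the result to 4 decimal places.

170.4300°E

170° + 25.80′/60 = 170 + 0.43000 = 170.4300°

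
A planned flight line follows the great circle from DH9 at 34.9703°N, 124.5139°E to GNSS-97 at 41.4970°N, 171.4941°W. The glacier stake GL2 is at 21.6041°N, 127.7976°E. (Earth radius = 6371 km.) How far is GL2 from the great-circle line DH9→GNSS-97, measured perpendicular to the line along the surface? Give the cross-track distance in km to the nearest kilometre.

1469 km

δ₁₃ = central angle DH9→GL2 = 0.238635 rad  (haversine)
θ₁₃ = bearing DH9→GL2 = 166.979°,  θ₁₂ = bearing DH9→GNSS-97 = 62.213°
dₓₜ = R·arcsin(sin δ₁₃ · sin(θ₁₃ − θ₁₂)) = 6371·arcsin(0.23638·sin(104.766°)) = 1469.206 km
|dₓₜ| = 1469.206 km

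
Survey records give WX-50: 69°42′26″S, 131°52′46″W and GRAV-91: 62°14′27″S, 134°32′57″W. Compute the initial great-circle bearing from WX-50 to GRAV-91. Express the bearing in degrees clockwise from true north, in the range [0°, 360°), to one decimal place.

350.5°

WX-50: φ = -69.70722°, λ = -131.87944°
GRAV-91: φ = -62.24083°, λ = -134.54917°
Δλ = -2.6697°
y = sin Δλ · cos φ₂ = -0.021694
x = cos φ₁ sin φ₂ − sin φ₁ cos φ₂ cos Δλ = 0.129470
θ = atan2(y, x) = -9.5122° → 350.4878° (mod 360°)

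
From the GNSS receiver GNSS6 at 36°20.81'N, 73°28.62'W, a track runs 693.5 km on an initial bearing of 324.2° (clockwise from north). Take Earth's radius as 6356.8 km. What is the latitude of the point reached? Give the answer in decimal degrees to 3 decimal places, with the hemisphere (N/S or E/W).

GNSS6: φ = +36.34683°, λ = -73.47700°
δ = d/R = 693.5/6356.8 = 0.109096 rad
φ₂ = arcsin(sin φ₁ cos δ + cos φ₁ sin δ cos θ)
   = arcsin(0.59267·0.99405 + 0.80544·0.10888·0.81106) = 41.32090°
λ₂ = λ₁ + atan2(sin θ sin δ cos φ₁, cos δ − sin φ₁ sin φ₂) = -78.34176°

41.321°N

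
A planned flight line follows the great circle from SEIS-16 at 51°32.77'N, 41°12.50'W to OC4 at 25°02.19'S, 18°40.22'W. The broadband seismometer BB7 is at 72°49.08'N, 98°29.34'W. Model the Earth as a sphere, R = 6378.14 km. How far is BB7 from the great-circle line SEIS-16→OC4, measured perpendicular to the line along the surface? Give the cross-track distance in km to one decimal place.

425.0 km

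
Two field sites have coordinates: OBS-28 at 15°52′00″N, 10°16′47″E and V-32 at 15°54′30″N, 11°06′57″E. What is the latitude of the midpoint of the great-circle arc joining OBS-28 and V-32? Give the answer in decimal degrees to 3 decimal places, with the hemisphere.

15.888°N

OBS-28: φ = +15.86667°, λ = +10.27972°
V-32: φ = +15.90833°, λ = +11.11583°
Bx = cos φ₂ cos Δλ = 0.961599,  By = cos φ₂ sin Δλ = 0.014034
φₘ = atan2(sin φ₁ + sin φ₂, √((cos φ₁ + Bx)² + By²)) = 15.88790°
λₘ = λ₁ + atan2(By, cos φ₁ + Bx) = 10.69773°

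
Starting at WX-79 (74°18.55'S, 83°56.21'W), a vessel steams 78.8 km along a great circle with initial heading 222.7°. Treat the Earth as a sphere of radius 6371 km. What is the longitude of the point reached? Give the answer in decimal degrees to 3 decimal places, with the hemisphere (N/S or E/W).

85.773°W

WX-79: φ = -74.30917°, λ = -83.93683°
δ = d/R = 78.8/6371 = 0.012369 rad
φ₂ = arcsin(sin φ₁ cos δ + cos φ₁ sin δ cos θ)
   = arcsin(-0.96274·0.99992 + 0.27045·0.01237·-0.73491) = -74.82256°
λ₂ = λ₁ + atan2(sin θ sin δ cos φ₁, cos δ − sin φ₁ sin φ₂) = -85.77274°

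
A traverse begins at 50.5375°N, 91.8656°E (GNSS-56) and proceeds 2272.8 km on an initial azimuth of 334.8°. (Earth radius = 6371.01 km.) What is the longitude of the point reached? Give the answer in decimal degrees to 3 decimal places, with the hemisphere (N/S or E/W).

δ = d/R = 2272.8/6371.01 = 0.356741 rad
φ₂ = arcsin(sin φ₁ cos δ + cos φ₁ sin δ cos θ)
   = arcsin(0.77204·0.93704 + 0.63557·0.34922·0.90483) = 67.55778°
λ₂ = λ₁ + atan2(sin θ sin δ cos φ₁, cos δ − sin φ₁ sin φ₂) = 68.94231°

68.942°E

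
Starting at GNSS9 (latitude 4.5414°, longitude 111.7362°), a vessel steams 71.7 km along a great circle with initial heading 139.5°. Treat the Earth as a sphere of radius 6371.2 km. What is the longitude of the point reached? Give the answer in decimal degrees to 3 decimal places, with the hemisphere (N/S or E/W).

112.156°E

δ = d/R = 71.7/6371.2 = 0.011254 rad
φ₂ = arcsin(sin φ₁ cos δ + cos φ₁ sin δ cos θ)
   = arcsin(0.07918·0.99994 + 0.99686·0.01125·-0.76041) = 4.05098°
λ₂ = λ₁ + atan2(sin θ sin δ cos φ₁, cos δ − sin φ₁ sin φ₂) = 112.15600°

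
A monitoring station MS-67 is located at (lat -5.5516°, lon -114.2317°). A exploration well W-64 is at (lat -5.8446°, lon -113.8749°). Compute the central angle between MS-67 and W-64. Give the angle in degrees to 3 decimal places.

0.460°

Δφ = -0.2930°,  Δλ = 0.3568°
a = sin²(Δφ/2) + cos φ₁ cos φ₂ sin²(Δλ/2) = 0.000016
c = 2·arcsin(√a) = 0.008034 rad = 0.4603°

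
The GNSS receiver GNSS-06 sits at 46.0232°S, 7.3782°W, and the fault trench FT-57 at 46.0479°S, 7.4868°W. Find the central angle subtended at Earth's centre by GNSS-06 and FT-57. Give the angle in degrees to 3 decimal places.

Δφ = -0.0247°,  Δλ = -0.1086°
a = sin²(Δφ/2) + cos φ₁ cos φ₂ sin²(Δλ/2) = 0.000000
c = 2·arcsin(√a) = 0.001385 rad = 0.0793°

0.079°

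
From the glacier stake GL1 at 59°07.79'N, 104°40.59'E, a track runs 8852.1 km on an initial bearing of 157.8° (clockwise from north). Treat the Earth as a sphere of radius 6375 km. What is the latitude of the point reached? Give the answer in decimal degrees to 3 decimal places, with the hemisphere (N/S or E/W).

18.158°S

GL1: φ = +59.12983°, λ = +104.67650°
δ = d/R = 8852.1/6375 = 1.388565 rad
φ₂ = arcsin(sin φ₁ cos δ + cos φ₁ sin δ cos θ)
   = arcsin(0.85833·0.18122 + 0.51309·0.98344·-0.92587) = -18.15820°
λ₂ = λ₁ + atan2(sin θ sin δ cos φ₁, cos δ − sin φ₁ sin φ₂) = 127.69693°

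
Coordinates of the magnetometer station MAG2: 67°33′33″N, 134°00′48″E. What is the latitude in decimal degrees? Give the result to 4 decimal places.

67° + 33′/60 + 33″/3600 = 67 + 0.55000 + 0.00917 = 67.5592°

67.5592°N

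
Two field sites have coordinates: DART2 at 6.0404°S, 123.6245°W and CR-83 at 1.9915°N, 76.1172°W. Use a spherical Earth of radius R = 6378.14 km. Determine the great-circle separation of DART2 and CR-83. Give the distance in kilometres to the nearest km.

5356 km

Δφ = 8.0319°,  Δλ = 47.5073°
a = sin²(Δφ/2) + cos φ₁ cos φ₂ sin²(Δλ/2) = 0.166158
c = 2·arcsin(√a) = 0.839704 rad = 48.1115°
d = R·c = 6378.14 × 0.839704 = 5355.7 km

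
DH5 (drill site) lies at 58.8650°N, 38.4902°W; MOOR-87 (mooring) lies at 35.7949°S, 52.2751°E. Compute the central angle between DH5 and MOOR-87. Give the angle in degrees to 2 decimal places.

120.41°

Δφ = -94.6599°,  Δλ = 90.7653°
a = sin²(Δφ/2) + cos φ₁ cos φ₂ sin²(Δλ/2) = 0.753118
c = 2·arcsin(√a) = 2.101610 rad = 120.4134°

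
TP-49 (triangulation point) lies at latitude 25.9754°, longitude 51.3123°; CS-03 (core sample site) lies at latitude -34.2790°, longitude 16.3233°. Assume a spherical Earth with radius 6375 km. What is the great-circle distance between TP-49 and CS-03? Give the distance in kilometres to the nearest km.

7653 km

Δφ = -60.2544°,  Δλ = -34.9890°
a = sin²(Δφ/2) + cos φ₁ cos φ₂ sin²(Δλ/2) = 0.319054
c = 2·arcsin(√a) = 1.200500 rad = 68.7836°
d = R·c = 6375 × 1.200500 = 7653.2 km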